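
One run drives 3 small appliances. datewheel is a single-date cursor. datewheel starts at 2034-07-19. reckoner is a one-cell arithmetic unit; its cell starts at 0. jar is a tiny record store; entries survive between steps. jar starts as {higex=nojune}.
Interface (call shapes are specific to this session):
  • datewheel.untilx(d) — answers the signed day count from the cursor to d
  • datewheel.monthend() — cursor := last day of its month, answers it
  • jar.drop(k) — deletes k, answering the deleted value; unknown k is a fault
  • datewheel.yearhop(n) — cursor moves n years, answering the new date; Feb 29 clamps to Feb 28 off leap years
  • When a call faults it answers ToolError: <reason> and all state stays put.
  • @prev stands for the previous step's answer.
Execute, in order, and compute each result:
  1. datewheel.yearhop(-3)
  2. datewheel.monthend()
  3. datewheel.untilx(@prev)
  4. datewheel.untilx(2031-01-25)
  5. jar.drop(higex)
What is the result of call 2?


Answer: 2031-07-31

Derivation:
;; 1. datewheel.yearhop(n→-3) == 2031-07-19
;; 2. datewheel.monthend() == 2031-07-31
;; 3. datewheel.untilx(d→@prev) == 0
;; 4. datewheel.untilx(d→2031-01-25) == -187
;; 5. jar.drop(k→higex) == nojune


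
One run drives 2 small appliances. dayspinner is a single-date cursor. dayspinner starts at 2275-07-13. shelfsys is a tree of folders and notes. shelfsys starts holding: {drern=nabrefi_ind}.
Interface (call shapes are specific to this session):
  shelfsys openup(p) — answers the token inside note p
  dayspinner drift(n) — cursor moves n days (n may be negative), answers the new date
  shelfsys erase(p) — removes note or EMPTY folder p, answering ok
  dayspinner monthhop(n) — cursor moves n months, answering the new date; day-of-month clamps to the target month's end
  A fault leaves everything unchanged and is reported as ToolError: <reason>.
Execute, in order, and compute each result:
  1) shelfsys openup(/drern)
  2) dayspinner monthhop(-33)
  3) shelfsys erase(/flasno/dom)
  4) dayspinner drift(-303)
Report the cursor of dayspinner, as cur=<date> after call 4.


Answer: cur=2271-12-15

Derivation:
I run shelfsys openup using p: /drern, which returns nabrefi_ind.
I run dayspinner monthhop using n: -33, which returns 2272-10-13.
Then shelfsys erase using p: /flasno/dom, — result: ToolError: not found.
Now I run dayspinner drift using n: -303, — result: 2271-12-15.


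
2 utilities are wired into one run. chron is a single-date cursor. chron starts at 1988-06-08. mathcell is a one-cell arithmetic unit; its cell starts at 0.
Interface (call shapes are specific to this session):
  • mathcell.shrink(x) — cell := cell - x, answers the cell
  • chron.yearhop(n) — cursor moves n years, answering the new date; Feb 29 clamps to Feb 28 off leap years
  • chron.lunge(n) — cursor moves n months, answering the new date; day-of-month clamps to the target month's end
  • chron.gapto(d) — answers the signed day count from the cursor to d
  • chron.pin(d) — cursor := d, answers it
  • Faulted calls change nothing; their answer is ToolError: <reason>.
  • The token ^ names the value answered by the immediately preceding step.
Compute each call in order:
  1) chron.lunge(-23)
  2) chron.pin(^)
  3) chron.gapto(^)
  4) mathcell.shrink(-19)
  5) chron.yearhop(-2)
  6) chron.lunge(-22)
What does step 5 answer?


Answer: 1984-07-08

Derivation:
·→ chron.lunge(n='-23')
·← 1986-07-08
·→ chron.pin(d='^')
·← 1986-07-08
·→ chron.gapto(d='^')
·← 0
·→ mathcell.shrink(x='-19')
·← 19
·→ chron.yearhop(n='-2')
·← 1984-07-08
·→ chron.lunge(n='-22')
·← 1982-09-08


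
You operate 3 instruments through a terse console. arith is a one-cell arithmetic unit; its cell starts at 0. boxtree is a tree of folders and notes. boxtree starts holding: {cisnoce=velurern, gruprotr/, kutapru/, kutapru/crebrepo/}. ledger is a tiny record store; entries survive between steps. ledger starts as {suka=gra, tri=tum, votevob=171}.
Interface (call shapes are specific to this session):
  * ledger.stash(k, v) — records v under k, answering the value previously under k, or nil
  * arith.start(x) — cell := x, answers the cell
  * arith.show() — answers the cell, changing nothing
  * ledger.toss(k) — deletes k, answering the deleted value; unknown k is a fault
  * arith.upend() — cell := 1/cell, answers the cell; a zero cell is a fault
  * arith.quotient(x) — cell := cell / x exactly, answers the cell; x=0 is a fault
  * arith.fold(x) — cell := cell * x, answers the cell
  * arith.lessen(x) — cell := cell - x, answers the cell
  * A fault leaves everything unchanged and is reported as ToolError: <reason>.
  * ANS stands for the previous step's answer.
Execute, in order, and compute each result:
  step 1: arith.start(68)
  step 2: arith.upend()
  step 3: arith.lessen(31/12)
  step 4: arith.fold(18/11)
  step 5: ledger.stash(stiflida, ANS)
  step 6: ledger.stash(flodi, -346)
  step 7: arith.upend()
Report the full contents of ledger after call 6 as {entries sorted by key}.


;; 1. arith.start(x=68) -> 68
;; 2. arith.upend() -> 1/68
;; 3. arith.lessen(x=31/12) -> -131/51
;; 4. arith.fold(x=18/11) -> -786/187
;; 5. ledger.stash(k=stiflida, v=ANS) -> nil
;; 6. ledger.stash(k=flodi, v=-346) -> nil
;; 7. arith.upend() -> -187/786

Answer: {flodi=-346, stiflida=-786/187, suka=gra, tri=tum, votevob=171}


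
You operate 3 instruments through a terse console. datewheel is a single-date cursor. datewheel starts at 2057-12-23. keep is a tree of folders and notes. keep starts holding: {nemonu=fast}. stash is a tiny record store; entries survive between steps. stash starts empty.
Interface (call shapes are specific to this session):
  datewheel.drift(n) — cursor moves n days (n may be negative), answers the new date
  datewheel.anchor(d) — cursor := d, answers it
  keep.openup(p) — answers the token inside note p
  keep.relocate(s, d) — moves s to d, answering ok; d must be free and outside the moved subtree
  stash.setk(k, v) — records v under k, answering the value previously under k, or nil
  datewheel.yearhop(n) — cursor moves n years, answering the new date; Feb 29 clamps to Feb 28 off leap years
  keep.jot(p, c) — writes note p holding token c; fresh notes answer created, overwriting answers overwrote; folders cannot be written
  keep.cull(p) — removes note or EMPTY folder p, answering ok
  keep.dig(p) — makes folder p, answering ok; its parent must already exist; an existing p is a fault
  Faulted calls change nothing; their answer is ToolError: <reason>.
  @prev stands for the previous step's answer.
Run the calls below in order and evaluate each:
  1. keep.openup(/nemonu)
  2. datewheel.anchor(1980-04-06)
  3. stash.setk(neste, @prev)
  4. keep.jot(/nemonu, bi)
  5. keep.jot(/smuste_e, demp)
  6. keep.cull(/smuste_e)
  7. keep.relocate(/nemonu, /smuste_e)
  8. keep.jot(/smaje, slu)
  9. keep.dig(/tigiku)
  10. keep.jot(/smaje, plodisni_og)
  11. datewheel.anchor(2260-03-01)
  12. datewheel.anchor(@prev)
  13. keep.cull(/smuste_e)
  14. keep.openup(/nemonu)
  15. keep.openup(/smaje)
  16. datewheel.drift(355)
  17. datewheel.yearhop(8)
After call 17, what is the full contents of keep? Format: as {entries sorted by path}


Answer: {smaje=plodisni_og, tigiku/}

Derivation:
;; 1. keep.openup(/nemonu) == fast
;; 2. datewheel.anchor(1980-04-06) == 1980-04-06
;; 3. stash.setk(neste, @prev) == nil
;; 4. keep.jot(/nemonu, bi) == overwrote
;; 5. keep.jot(/smuste_e, demp) == created
;; 6. keep.cull(/smuste_e) == ok
;; 7. keep.relocate(/nemonu, /smuste_e) == ok
;; 8. keep.jot(/smaje, slu) == created
;; 9. keep.dig(/tigiku) == ok
;; 10. keep.jot(/smaje, plodisni_og) == overwrote
;; 11. datewheel.anchor(2260-03-01) == 2260-03-01
;; 12. datewheel.anchor(@prev) == 2260-03-01
;; 13. keep.cull(/smuste_e) == ok
;; 14. keep.openup(/nemonu) == ToolError: not found
;; 15. keep.openup(/smaje) == plodisni_og
;; 16. datewheel.drift(355) == 2261-02-19
;; 17. datewheel.yearhop(8) == 2269-02-19


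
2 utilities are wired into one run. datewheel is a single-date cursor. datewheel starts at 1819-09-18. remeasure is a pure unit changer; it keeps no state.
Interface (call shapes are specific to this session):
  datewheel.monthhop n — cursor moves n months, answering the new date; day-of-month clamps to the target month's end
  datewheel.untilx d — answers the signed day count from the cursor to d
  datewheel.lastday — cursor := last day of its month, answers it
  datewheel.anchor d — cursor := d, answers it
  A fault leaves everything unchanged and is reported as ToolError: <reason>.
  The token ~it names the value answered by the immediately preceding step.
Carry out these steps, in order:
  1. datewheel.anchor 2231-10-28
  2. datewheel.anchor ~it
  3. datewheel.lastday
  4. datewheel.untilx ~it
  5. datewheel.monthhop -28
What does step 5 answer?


Answer: 2229-06-30

Derivation:
·→ datewheel.anchor(d=2231-10-28)
·← 2231-10-28
·→ datewheel.anchor(d=~it)
·← 2231-10-28
·→ datewheel.lastday()
·← 2231-10-31
·→ datewheel.untilx(d=~it)
·← 0
·→ datewheel.monthhop(n=-28)
·← 2229-06-30


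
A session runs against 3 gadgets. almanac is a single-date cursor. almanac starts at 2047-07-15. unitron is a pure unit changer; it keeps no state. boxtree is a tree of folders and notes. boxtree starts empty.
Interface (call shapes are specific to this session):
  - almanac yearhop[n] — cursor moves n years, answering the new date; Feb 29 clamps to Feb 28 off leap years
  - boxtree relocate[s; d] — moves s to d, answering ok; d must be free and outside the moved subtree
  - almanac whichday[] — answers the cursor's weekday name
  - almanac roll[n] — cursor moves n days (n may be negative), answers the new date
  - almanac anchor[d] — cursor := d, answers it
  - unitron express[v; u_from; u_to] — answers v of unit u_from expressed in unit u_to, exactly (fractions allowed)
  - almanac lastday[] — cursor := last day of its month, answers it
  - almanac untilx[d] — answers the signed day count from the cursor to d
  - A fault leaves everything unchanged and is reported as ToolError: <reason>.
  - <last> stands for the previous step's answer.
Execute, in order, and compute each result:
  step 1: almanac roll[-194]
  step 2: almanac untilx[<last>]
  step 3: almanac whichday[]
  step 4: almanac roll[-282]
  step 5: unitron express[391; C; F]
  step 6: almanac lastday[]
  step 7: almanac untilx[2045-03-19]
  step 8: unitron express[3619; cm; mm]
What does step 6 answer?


CALL almanac roll[n='-194']
RET  2047-01-02
CALL almanac untilx[d='<last>']
RET  0
CALL almanac whichday[]
RET  Wednesday
CALL almanac roll[n='-282']
RET  2046-03-26
CALL unitron express[v='391'; u_from='C'; u_to='F']
RET  3679/5
CALL almanac lastday[]
RET  2046-03-31
CALL almanac untilx[d='2045-03-19']
RET  -377
CALL unitron express[v='3619'; u_from='cm'; u_to='mm']
RET  36190

Answer: 2046-03-31


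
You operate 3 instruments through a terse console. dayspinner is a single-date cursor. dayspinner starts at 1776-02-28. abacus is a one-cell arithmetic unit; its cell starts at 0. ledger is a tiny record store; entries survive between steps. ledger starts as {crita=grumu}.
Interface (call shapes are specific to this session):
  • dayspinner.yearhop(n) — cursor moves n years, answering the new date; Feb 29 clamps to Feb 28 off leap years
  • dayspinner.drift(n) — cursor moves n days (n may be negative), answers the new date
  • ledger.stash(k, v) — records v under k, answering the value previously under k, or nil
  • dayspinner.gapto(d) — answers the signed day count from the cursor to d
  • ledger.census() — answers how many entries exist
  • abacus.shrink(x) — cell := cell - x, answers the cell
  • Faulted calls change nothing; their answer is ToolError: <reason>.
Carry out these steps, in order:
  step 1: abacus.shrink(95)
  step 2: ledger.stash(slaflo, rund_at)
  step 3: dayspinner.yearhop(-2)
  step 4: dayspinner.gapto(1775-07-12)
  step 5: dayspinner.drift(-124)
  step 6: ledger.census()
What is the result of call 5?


I try abacus.shrink passing x='95': -95.
Now I run ledger.stash passing k='slaflo', v='rund_at', yielding nil.
I invoke dayspinner.yearhop passing n='-2', — result: 1774-02-28.
I call dayspinner.gapto passing d='1775-07-12', giving 499.
Calling dayspinner.drift passing n='-124': 1773-10-27.
I try ledger.census(): 2.

Answer: 1773-10-27


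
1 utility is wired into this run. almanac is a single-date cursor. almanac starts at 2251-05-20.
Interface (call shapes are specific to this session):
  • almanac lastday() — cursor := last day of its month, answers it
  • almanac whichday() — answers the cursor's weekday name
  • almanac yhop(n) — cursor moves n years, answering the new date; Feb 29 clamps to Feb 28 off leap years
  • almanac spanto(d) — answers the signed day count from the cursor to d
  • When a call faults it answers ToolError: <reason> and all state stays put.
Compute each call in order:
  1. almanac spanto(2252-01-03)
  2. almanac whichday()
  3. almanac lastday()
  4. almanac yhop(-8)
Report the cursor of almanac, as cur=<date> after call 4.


·→ almanac spanto(2252-01-03)
·← 228
·→ almanac whichday()
·← Tuesday
·→ almanac lastday()
·← 2251-05-31
·→ almanac yhop(-8)
·← 2243-05-31

Answer: cur=2243-05-31


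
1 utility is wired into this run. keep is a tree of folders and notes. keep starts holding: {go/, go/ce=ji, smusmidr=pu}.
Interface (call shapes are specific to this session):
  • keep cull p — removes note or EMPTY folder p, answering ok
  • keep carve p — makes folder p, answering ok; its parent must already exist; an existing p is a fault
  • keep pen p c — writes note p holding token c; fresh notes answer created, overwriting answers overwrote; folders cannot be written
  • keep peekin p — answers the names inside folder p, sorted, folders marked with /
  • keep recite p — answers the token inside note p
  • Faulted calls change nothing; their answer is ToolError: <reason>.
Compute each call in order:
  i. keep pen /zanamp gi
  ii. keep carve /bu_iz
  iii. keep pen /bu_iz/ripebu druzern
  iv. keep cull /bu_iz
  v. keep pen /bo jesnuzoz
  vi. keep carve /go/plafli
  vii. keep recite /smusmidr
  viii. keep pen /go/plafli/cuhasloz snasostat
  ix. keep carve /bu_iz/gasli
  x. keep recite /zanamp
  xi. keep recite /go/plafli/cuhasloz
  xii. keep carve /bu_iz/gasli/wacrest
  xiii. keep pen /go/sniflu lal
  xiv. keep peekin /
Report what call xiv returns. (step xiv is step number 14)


Act: keep pen[p: /zanamp; c: gi]
Obs: created
Act: keep carve[p: /bu_iz]
Obs: ok
Act: keep pen[p: /bu_iz/ripebu; c: druzern]
Obs: created
Act: keep cull[p: /bu_iz]
Obs: ToolError: not empty
Act: keep pen[p: /bo; c: jesnuzoz]
Obs: created
Act: keep carve[p: /go/plafli]
Obs: ok
Act: keep recite[p: /smusmidr]
Obs: pu
Act: keep pen[p: /go/plafli/cuhasloz; c: snasostat]
Obs: created
Act: keep carve[p: /bu_iz/gasli]
Obs: ok
Act: keep recite[p: /zanamp]
Obs: gi
Act: keep recite[p: /go/plafli/cuhasloz]
Obs: snasostat
Act: keep carve[p: /bu_iz/gasli/wacrest]
Obs: ok
Act: keep pen[p: /go/sniflu; c: lal]
Obs: created
Act: keep peekin[p: /]
Obs: [bo, bu_iz/, go/, smusmidr, zanamp]

Answer: [bo, bu_iz/, go/, smusmidr, zanamp]


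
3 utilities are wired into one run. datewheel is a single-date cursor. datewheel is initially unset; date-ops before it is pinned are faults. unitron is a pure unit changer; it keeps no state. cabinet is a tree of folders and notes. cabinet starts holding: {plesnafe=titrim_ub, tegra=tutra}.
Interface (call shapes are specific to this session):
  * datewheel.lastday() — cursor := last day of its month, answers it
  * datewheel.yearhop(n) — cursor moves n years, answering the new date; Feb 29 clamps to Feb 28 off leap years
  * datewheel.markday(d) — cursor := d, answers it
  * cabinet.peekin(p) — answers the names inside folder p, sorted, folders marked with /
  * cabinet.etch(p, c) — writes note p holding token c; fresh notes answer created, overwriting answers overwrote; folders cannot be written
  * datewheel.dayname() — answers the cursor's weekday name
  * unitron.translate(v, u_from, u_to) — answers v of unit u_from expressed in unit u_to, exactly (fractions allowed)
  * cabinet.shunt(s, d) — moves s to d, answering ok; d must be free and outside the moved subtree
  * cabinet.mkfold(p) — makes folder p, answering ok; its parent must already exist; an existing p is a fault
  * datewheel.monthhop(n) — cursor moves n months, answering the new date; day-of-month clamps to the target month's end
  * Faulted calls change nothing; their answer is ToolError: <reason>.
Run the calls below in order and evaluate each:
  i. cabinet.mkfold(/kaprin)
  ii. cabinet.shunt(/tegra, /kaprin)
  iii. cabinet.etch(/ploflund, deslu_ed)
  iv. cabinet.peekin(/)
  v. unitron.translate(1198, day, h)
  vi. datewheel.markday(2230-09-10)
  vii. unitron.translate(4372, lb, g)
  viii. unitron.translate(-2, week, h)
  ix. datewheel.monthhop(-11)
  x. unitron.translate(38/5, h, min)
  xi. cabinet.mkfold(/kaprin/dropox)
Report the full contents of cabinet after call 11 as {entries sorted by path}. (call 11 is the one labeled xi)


Answer: {kaprin/, kaprin/dropox/, plesnafe=titrim_ub, ploflund=deslu_ed, tegra=tutra}

Derivation:
→ mkfold(p: /kaprin)
← ok
→ shunt(s: /tegra, d: /kaprin)
← ToolError: exists
→ etch(p: /ploflund, c: deslu_ed)
← created
→ peekin(p: /)
← [kaprin/, plesnafe, ploflund, tegra]
→ translate(v: 1198, u_from: day, u_to: h)
← 28752
→ markday(d: 2230-09-10)
← 2230-09-10
→ translate(v: 4372, u_from: lb, u_to: g)
← 49577646041/25000
→ translate(v: -2, u_from: week, u_to: h)
← -336
→ monthhop(n: -11)
← 2229-10-10
→ translate(v: 38/5, u_from: h, u_to: min)
← 456
→ mkfold(p: /kaprin/dropox)
← ok


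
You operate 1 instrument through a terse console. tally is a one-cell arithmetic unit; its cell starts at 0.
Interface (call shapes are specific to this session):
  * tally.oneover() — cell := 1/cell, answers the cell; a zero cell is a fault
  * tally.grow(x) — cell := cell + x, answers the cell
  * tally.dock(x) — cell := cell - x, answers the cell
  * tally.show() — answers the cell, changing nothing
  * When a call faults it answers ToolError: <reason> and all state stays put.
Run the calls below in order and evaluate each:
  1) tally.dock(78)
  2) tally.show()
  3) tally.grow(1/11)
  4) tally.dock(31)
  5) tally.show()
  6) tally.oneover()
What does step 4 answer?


Answer: -1198/11

Derivation:
CALL tally.dock[x='78']
RET  -78
CALL tally.show[]
RET  -78
CALL tally.grow[x='1/11']
RET  -857/11
CALL tally.dock[x='31']
RET  -1198/11
CALL tally.show[]
RET  -1198/11
CALL tally.oneover[]
RET  -11/1198


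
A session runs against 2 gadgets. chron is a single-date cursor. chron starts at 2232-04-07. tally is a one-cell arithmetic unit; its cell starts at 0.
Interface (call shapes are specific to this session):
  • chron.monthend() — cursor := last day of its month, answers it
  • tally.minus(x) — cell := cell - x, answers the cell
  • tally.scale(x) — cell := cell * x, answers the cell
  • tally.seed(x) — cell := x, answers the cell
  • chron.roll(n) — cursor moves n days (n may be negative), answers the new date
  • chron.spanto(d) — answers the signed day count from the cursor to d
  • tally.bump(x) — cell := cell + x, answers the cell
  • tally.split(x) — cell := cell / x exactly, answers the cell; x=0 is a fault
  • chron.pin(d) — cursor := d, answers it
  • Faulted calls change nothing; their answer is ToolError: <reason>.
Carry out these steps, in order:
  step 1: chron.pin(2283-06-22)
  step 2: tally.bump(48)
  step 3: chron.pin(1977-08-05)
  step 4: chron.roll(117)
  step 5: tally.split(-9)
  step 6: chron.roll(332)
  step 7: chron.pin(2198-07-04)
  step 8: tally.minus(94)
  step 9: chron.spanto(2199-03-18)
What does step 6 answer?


! pin(d: 2283-06-22) -> 2283-06-22
! bump(x: 48) -> 48
! pin(d: 1977-08-05) -> 1977-08-05
! roll(n: 117) -> 1977-11-30
! split(x: -9) -> -16/3
! roll(n: 332) -> 1978-10-28
! pin(d: 2198-07-04) -> 2198-07-04
! minus(x: 94) -> -298/3
! spanto(d: 2199-03-18) -> 257

Answer: 1978-10-28


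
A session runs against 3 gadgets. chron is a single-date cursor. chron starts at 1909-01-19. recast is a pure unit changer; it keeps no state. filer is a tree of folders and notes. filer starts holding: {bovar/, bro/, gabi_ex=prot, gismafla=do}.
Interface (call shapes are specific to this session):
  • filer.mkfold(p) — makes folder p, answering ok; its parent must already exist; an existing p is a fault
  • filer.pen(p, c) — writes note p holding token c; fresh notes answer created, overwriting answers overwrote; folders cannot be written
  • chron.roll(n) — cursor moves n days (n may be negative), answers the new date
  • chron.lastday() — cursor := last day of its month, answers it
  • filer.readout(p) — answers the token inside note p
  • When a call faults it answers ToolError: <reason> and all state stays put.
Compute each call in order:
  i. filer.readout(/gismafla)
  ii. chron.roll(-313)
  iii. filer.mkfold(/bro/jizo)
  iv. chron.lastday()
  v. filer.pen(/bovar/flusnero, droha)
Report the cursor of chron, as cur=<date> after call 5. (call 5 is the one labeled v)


Answer: cur=1908-03-31

Derivation:
Step: filer.readout[p=/gismafla]
Result: do
Step: chron.roll[n=-313]
Result: 1908-03-12
Step: filer.mkfold[p=/bro/jizo]
Result: ok
Step: chron.lastday[]
Result: 1908-03-31
Step: filer.pen[p=/bovar/flusnero; c=droha]
Result: created


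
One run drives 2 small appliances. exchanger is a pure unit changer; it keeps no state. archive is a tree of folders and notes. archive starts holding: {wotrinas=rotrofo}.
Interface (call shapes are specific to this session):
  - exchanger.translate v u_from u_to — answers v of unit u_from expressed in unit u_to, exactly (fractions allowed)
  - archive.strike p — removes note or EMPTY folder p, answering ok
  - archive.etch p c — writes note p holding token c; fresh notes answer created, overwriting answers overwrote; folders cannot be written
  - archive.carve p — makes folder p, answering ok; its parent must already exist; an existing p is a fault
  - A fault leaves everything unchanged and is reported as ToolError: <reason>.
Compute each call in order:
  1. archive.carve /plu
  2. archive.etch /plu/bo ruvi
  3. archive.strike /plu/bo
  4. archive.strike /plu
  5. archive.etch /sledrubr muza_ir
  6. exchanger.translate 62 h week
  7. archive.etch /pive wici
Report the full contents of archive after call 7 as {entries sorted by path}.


Answer: {pive=wici, sledrubr=muza_ir, wotrinas=rotrofo}

Derivation:
-> carve(p: /plu)
<- ok
-> etch(p: /plu/bo, c: ruvi)
<- created
-> strike(p: /plu/bo)
<- ok
-> strike(p: /plu)
<- ok
-> etch(p: /sledrubr, c: muza_ir)
<- created
-> translate(v: 62, u_from: h, u_to: week)
<- 31/84
-> etch(p: /pive, c: wici)
<- created


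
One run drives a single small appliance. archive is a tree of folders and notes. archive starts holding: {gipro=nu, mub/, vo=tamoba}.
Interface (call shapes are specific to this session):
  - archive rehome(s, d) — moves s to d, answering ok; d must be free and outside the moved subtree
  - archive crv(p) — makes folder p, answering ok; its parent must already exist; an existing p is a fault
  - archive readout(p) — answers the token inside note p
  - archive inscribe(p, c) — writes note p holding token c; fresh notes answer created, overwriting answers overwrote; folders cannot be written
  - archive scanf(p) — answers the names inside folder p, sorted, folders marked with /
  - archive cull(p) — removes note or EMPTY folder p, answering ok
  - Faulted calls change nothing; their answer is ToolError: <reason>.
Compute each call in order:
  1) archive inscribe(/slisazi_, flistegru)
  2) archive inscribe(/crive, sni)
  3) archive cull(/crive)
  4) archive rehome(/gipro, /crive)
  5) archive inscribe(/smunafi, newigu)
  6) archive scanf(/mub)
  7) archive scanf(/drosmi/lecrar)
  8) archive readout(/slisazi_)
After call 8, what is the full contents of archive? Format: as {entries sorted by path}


Calling archive inscribe using /slisazi_, flistegru, → created.
Next I call archive inscribe using /crive, sni, and see created.
I use archive cull using /crive, giving ok.
I try archive rehome using /gipro, /crive, → ok.
Then archive inscribe using /smunafi, newigu, and get created.
Now I run archive scanf using /mub, giving [].
I run archive scanf using /drosmi/lecrar, giving ToolError: not found.
I run archive readout using /slisazi_: flistegru.

Answer: {crive=nu, mub/, slisazi_=flistegru, smunafi=newigu, vo=tamoba}


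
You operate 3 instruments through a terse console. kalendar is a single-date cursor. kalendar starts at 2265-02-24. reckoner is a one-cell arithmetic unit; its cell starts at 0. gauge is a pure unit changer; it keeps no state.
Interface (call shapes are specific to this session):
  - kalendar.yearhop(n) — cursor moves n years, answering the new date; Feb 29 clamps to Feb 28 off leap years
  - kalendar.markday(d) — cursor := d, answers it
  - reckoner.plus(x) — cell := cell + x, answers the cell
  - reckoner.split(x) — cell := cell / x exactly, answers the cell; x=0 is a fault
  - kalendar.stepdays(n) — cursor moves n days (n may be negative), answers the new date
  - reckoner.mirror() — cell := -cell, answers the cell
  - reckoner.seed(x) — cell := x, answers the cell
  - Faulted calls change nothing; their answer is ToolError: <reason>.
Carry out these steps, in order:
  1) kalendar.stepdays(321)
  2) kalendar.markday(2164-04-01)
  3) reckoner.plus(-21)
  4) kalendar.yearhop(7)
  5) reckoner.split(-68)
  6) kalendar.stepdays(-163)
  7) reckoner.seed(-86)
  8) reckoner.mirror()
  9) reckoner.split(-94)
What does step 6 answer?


Answer: 2170-10-20

Derivation:
;; kalendar.stepdays(n=321) => 2266-01-11
;; kalendar.markday(d=2164-04-01) => 2164-04-01
;; reckoner.plus(x=-21) => -21
;; kalendar.yearhop(n=7) => 2171-04-01
;; reckoner.split(x=-68) => 21/68
;; kalendar.stepdays(n=-163) => 2170-10-20
;; reckoner.seed(x=-86) => -86
;; reckoner.mirror() => 86
;; reckoner.split(x=-94) => -43/47


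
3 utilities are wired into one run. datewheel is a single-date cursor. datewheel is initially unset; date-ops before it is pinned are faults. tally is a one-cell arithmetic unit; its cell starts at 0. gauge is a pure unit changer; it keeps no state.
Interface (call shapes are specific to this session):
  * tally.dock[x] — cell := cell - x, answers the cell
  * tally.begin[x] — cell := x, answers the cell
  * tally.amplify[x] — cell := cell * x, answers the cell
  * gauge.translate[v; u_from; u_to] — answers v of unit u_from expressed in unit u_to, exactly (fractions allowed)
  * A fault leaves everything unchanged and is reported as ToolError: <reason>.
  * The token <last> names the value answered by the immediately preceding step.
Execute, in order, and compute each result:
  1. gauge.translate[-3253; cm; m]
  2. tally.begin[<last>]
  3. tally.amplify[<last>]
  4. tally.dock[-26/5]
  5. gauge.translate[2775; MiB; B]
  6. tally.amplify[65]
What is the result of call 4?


Calling translate passing v→-3253, u_from→cm, u_to→m, which returns -3253/100.
I invoke begin passing x→<last>, and observe -3253/100.
Using amplify passing x→<last>, yielding 10582009/10000.
I invoke dock passing x→-26/5, giving 10634009/10000.
Now I run translate passing v→2775, u_from→MiB, u_to→B, giving 2909798400.
Calling amplify passing x→65, which returns 138242117/2000.

Answer: 10634009/10000


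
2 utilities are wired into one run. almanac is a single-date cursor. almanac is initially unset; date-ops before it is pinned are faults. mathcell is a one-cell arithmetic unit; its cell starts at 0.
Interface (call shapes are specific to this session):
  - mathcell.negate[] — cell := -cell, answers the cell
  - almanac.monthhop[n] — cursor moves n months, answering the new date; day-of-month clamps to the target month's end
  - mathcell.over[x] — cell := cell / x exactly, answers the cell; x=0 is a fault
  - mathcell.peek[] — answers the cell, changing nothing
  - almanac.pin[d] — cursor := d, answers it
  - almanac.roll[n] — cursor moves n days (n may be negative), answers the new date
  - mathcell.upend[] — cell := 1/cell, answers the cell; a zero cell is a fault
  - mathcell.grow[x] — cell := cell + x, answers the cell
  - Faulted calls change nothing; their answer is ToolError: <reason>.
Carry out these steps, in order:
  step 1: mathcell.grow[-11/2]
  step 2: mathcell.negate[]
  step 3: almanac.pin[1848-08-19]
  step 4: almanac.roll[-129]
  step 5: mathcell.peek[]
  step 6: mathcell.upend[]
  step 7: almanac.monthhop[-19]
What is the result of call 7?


Answer: 1846-09-12

Derivation:
% mathcell.grow(-11/2) ~> -11/2
% mathcell.negate() ~> 11/2
% almanac.pin(1848-08-19) ~> 1848-08-19
% almanac.roll(-129) ~> 1848-04-12
% mathcell.peek() ~> 11/2
% mathcell.upend() ~> 2/11
% almanac.monthhop(-19) ~> 1846-09-12


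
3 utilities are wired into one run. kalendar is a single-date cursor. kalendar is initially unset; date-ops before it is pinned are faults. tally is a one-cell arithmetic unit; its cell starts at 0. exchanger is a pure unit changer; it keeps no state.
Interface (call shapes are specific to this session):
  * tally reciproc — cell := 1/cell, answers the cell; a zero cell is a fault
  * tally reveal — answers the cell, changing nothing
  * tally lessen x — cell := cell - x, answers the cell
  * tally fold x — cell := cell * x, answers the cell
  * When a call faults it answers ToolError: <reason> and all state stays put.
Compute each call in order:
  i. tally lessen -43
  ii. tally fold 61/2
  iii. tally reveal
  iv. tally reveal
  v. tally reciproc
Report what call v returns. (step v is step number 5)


Answer: 2/2623

Derivation:
>> tally lessen(x=-43)
<< 43
>> tally fold(x=61/2)
<< 2623/2
>> tally reveal()
<< 2623/2
>> tally reveal()
<< 2623/2
>> tally reciproc()
<< 2/2623


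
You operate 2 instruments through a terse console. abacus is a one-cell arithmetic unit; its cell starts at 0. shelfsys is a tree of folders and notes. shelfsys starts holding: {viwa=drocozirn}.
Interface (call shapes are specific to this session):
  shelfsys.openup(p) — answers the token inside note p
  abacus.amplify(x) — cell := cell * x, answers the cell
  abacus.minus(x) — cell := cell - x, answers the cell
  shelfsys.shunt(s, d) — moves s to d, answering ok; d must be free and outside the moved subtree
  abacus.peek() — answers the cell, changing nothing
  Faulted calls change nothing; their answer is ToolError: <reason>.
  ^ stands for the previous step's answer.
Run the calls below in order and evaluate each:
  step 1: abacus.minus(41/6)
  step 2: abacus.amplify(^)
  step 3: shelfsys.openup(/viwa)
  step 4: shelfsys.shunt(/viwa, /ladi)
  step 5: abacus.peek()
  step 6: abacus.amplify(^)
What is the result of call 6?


Answer: 2825761/1296

Derivation:
I invoke abacus.minus using 41/6, and see -41/6.
I try abacus.amplify using ^, — result: 1681/36.
I call shelfsys.openup using /viwa, which returns drocozirn.
Then shelfsys.shunt using /viwa, /ladi, and see ok.
Invoking abacus.peek, and get 1681/36.
I invoke abacus.amplify using ^, → 2825761/1296.


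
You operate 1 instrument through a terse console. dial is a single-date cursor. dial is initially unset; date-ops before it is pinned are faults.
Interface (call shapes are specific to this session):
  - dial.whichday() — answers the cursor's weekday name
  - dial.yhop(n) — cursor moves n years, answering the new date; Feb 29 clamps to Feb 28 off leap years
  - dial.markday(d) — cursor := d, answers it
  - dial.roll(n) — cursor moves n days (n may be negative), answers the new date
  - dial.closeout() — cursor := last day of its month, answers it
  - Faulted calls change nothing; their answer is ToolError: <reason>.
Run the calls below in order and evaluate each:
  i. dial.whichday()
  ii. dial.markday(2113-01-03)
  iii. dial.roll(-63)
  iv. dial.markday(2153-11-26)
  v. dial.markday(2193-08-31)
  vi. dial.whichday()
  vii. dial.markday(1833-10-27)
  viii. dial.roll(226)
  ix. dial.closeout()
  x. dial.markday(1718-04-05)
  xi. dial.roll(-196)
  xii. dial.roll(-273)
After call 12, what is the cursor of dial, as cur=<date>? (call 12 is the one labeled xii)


;; dial.whichday() : ToolError: no date set
;; dial.markday(2113-01-03) : 2113-01-03
;; dial.roll(-63) : 2112-11-01
;; dial.markday(2153-11-26) : 2153-11-26
;; dial.markday(2193-08-31) : 2193-08-31
;; dial.whichday() : Saturday
;; dial.markday(1833-10-27) : 1833-10-27
;; dial.roll(226) : 1834-06-10
;; dial.closeout() : 1834-06-30
;; dial.markday(1718-04-05) : 1718-04-05
;; dial.roll(-196) : 1717-09-21
;; dial.roll(-273) : 1716-12-22

Answer: cur=1716-12-22


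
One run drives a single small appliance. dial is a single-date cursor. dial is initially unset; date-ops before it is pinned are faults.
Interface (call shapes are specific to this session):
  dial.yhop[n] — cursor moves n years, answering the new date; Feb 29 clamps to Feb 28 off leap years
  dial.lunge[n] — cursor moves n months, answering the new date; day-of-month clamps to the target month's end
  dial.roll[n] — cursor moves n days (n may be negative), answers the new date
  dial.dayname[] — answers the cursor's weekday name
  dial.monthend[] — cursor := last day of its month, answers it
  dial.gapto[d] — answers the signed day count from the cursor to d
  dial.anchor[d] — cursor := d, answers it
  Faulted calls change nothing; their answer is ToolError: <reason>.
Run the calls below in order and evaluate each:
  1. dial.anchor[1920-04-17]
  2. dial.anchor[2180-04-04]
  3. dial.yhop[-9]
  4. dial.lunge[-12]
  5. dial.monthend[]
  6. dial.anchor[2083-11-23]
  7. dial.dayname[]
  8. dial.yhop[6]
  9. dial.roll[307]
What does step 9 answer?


[in] dial.anchor 1920-04-17
:: 1920-04-17
[in] dial.anchor 2180-04-04
:: 2180-04-04
[in] dial.yhop -9
:: 2171-04-04
[in] dial.lunge -12
:: 2170-04-04
[in] dial.monthend
:: 2170-04-30
[in] dial.anchor 2083-11-23
:: 2083-11-23
[in] dial.dayname
:: Tuesday
[in] dial.yhop 6
:: 2089-11-23
[in] dial.roll 307
:: 2090-09-26

Answer: 2090-09-26


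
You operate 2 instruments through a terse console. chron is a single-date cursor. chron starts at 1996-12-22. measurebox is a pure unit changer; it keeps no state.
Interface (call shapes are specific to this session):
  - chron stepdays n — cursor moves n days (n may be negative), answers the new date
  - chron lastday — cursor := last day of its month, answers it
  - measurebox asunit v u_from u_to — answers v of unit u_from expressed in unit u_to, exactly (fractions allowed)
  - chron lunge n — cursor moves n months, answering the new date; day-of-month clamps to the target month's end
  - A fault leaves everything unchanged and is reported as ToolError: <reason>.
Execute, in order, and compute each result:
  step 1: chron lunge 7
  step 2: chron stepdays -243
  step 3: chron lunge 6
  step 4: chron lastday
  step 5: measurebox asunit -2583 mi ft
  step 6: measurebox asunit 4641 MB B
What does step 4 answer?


Answer: 1997-05-31

Derivation:
Invoking chron lunge on 7, giving 1997-07-22.
Then chron stepdays on -243: 1996-11-21.
Then chron lunge on 6, → 1997-05-21.
Invoking chron lastday, yielding 1997-05-31.
Next I call measurebox asunit on -2583, mi, ft, — result: -13638240.
Now I run measurebox asunit on 4641, MB, B, — result: 4641000000.


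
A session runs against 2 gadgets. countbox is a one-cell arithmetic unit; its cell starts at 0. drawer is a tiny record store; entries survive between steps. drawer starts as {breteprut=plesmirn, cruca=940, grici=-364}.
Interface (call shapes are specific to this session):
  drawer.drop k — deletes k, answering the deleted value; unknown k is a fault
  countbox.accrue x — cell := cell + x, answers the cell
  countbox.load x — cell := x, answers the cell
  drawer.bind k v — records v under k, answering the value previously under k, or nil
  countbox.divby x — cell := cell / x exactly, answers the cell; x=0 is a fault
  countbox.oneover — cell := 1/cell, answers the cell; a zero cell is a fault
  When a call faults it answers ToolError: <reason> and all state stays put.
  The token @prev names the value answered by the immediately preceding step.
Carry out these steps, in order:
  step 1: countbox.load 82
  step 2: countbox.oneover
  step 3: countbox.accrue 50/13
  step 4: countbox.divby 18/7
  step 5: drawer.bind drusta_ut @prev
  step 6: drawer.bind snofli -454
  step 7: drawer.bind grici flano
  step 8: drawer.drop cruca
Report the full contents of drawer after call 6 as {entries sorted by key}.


;; 1. countbox.load(x=82) : 82
;; 2. countbox.oneover() : 1/82
;; 3. countbox.accrue(x=50/13) : 4113/1066
;; 4. countbox.divby(x=18/7) : 3199/2132
;; 5. drawer.bind(k=drusta_ut, v=@prev) : nil
;; 6. drawer.bind(k=snofli, v=-454) : nil
;; 7. drawer.bind(k=grici, v=flano) : -364
;; 8. drawer.drop(k=cruca) : 940

Answer: {breteprut=plesmirn, cruca=940, drusta_ut=3199/2132, grici=-364, snofli=-454}


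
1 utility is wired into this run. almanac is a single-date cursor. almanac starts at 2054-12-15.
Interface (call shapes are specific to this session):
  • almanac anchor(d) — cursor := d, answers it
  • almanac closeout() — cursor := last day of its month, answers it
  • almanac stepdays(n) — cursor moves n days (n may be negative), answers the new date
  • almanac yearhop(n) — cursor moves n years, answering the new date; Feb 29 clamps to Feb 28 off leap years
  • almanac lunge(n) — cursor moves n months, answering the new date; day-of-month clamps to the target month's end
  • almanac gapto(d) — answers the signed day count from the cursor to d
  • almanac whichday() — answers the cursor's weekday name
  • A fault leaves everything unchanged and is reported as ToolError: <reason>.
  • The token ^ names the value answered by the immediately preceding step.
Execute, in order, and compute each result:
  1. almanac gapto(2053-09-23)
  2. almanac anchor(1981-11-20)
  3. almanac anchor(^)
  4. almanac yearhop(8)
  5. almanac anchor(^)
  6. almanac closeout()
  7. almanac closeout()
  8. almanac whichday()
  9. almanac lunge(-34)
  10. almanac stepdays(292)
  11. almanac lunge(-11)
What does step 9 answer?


Answer: 1987-01-30

Derivation:
// 1. almanac gapto(2053-09-23) : -448
// 2. almanac anchor(1981-11-20) : 1981-11-20
// 3. almanac anchor(^) : 1981-11-20
// 4. almanac yearhop(8) : 1989-11-20
// 5. almanac anchor(^) : 1989-11-20
// 6. almanac closeout() : 1989-11-30
// 7. almanac closeout() : 1989-11-30
// 8. almanac whichday() : Thursday
// 9. almanac lunge(-34) : 1987-01-30
// 10. almanac stepdays(292) : 1987-11-18
// 11. almanac lunge(-11) : 1986-12-18


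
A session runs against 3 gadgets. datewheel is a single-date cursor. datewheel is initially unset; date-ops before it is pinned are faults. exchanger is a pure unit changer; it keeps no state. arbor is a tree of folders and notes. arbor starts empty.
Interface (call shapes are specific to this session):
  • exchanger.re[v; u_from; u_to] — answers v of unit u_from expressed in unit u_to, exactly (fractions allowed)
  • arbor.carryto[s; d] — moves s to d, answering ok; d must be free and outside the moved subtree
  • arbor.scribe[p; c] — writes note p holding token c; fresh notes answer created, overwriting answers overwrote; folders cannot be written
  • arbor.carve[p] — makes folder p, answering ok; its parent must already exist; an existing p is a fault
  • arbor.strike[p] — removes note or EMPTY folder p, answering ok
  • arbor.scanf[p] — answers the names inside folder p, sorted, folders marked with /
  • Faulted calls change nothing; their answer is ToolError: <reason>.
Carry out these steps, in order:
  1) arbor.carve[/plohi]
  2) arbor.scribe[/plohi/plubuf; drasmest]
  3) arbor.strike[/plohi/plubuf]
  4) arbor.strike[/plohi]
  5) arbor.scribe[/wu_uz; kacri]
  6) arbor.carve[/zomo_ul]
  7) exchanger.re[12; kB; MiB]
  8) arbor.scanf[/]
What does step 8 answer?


Answer: [wu_uz, zomo_ul/]

Derivation:
>> arbor.carve(p=/plohi)
<< ok
>> arbor.scribe(p=/plohi/plubuf, c=drasmest)
<< created
>> arbor.strike(p=/plohi/plubuf)
<< ok
>> arbor.strike(p=/plohi)
<< ok
>> arbor.scribe(p=/wu_uz, c=kacri)
<< created
>> arbor.carve(p=/zomo_ul)
<< ok
>> exchanger.re(v=12, u_from=kB, u_to=MiB)
<< 375/32768
>> arbor.scanf(p=/)
<< [wu_uz, zomo_ul/]
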